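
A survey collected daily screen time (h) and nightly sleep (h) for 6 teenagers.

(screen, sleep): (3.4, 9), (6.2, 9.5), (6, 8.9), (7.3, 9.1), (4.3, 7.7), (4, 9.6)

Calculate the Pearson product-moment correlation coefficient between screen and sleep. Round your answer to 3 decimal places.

n = 6, Σx = 31.2, Σy = 53.8, Σx² = 173.78, Σy² = 484.72, Σxy = 280.84
nΣxy − ΣxΣy = 1685.04 − 1678.56 = 6.48
nΣx² − (Σx)² = 1042.68 − 973.44 = 69.24; nΣy² − (Σy)² = 2908.32 − 2894.44 = 13.88
r = 6.48 / √(69.24 × 13.88) = 6.48 / 31.0008 ≈ 0.209

0.209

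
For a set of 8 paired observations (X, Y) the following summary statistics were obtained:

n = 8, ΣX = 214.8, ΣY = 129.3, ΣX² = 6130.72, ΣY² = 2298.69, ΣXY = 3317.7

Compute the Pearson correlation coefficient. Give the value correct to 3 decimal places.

-0.559

r = (nΣXY − ΣXΣY) / √[(nΣX² − (ΣX)²)(nΣY² − (ΣY)²)]
Numerator: 8×3317.7 − 214.8×129.3 = -1232.04
Denominator: √[(49045.76 − 46139.04)(18389.52 − 16718.49)] = √[2906.72 × 1671.03] = 2203.9093
r = -1232.04 / 2203.9093 ≈ -0.559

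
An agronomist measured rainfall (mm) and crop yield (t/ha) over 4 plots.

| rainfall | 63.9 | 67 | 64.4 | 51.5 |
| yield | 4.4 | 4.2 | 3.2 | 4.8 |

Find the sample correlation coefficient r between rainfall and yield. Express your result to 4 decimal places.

-0.5918

n = 4, Σx = 246.8, Σy = 16.6, Σx² = 15371.82, Σy² = 70.28, Σxy = 1015.84
nΣxy − ΣxΣy = 4063.36 − 4096.88 = -33.52
nΣx² − (Σx)² = 61487.28 − 60910.24 = 577.04; nΣy² − (Σy)² = 281.12 − 275.56 = 5.56
r = -33.52 / √(577.04 × 5.56) = -33.52 / 56.6422 ≈ -0.5918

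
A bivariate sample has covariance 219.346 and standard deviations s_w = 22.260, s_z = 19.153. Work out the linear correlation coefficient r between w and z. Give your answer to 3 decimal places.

r = Cov(w,z) / (s_w · s_z) = 219.346 / (22.260 × 19.153)
  = 219.346 / 426.3458 ≈ 0.514

0.514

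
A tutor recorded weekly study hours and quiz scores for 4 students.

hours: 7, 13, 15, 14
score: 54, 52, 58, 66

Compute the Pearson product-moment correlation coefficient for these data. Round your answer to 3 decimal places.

n = 4, Σx = 49, Σy = 230, Σx² = 639, Σy² = 13340, Σxy = 2848
nΣxy − ΣxΣy = 11392 − 11270 = 122
nΣx² − (Σx)² = 2556 − 2401 = 155; nΣy² − (Σy)² = 53360 − 52900 = 460
r = 122 / √(155 × 460) = 122 / 267.0206 ≈ 0.457

0.457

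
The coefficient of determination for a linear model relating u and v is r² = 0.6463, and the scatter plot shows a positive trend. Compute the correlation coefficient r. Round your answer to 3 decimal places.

|r| = √0.6463 = 0.804
The association is positive, so r = 0.804.

0.804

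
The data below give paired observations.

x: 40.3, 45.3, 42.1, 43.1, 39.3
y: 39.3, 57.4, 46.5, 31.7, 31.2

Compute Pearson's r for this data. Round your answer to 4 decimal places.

0.7100

n = 5, Σx = 210.1, Σy = 206.1, Σx² = 8850.69, Σy² = 8979.83, Σxy = 8734.09
nΣxy − ΣxΣy = 43670.45 − 43301.61 = 368.84
nΣx² − (Σx)² = 44253.45 − 44142.01 = 111.44; nΣy² − (Σy)² = 44899.15 − 42477.21 = 2421.94
r = 368.84 / √(111.44 × 2421.94) = 368.84 / 519.5200 ≈ 0.7100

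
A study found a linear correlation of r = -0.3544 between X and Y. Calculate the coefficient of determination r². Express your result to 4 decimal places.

0.1256

r² = (-0.3544)² = 0.1256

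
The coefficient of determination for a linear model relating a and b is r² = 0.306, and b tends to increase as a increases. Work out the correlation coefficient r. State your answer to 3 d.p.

0.553

|r| = √0.306 = 0.553
The association is positive, so r = 0.553.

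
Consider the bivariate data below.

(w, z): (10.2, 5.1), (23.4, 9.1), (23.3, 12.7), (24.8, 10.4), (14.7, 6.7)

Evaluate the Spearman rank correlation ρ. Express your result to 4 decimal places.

Rank w: 1, 4, 3, 5, 2
Rank z: 1, 3, 5, 4, 2
d = rank(w) − rank(z): 0, 1, -2, 1, 0; Σd² = 6
ρ = 1 − 6Σd² / [n(n²−1)] = 1 − 6×6 / (5×24) = 1 − 36/120 ≈ 0.7000

0.7000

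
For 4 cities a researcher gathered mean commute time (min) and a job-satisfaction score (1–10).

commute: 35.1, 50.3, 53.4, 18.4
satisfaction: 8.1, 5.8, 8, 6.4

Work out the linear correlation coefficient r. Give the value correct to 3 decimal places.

0.159

n = 4, Σx = 157.2, Σy = 28.3, Σx² = 6952.22, Σy² = 204.21, Σxy = 1121.01
nΣxy − ΣxΣy = 4484.04 − 4448.76 = 35.28
nΣx² − (Σx)² = 27808.88 − 24711.84 = 3097.04; nΣy² − (Σy)² = 816.84 − 800.89 = 15.95
r = 35.28 / √(3097.04 × 15.95) = 35.28 / 222.2561 ≈ 0.159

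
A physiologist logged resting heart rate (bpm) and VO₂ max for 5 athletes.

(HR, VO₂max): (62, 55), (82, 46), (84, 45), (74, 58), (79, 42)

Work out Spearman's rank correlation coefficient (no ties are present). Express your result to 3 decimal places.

Rank HR: 1, 4, 5, 2, 3
Rank VO₂max: 4, 3, 2, 5, 1
d = rank(HR) − rank(VO₂max): -3, 1, 3, -3, 2; Σd² = 32
ρ = 1 − 6Σd² / [n(n²−1)] = 1 − 6×32 / (5×24) = 1 − 192/120 ≈ -0.600

-0.600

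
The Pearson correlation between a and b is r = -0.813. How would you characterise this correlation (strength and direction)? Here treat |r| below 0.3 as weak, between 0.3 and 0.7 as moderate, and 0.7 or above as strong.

strong negative

r = -0.813 < 0 so the relationship is negative.
|r| = 0.813, which falls in the strong range.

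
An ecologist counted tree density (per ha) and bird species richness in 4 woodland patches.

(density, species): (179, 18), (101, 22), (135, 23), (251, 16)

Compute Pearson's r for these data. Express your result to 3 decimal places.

n = 4, Σx = 666, Σy = 79, Σx² = 123468, Σy² = 1593, Σxy = 12565
nΣxy − ΣxΣy = 50260 − 52614 = -2354
nΣx² − (Σx)² = 493872 − 443556 = 50316; nΣy² − (Σy)² = 6372 − 6241 = 131
r = -2354 / √(50316 × 131) = -2354 / 2567.3714 ≈ -0.917

-0.917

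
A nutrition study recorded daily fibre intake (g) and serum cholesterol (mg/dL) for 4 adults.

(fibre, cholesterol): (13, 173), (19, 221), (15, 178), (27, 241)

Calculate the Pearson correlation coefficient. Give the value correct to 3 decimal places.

0.950

n = 4, Σx = 74, Σy = 813, Σx² = 1484, Σy² = 168535, Σxy = 15625
nΣxy − ΣxΣy = 62500 − 60162 = 2338
nΣx² − (Σx)² = 5936 − 5476 = 460; nΣy² − (Σy)² = 674140 − 660969 = 13171
r = 2338 / √(460 × 13171) = 2338 / 2461.4345 ≈ 0.950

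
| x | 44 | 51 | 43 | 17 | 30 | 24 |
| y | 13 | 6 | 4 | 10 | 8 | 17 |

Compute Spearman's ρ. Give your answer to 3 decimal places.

Rank x: 5, 6, 4, 1, 3, 2
Rank y: 5, 2, 1, 4, 3, 6
d = rank(x) − rank(y): 0, 4, 3, -3, 0, -4; Σd² = 50
ρ = 1 − 6Σd² / [n(n²−1)] = 1 − 6×50 / (6×35) = 1 − 300/210 ≈ -0.429

-0.429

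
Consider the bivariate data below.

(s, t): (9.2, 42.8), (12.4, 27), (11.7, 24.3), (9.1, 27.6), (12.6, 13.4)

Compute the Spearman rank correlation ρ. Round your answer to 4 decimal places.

Rank s: 2, 4, 3, 1, 5
Rank t: 5, 3, 2, 4, 1
d = rank(s) − rank(t): -3, 1, 1, -3, 4; Σd² = 36
ρ = 1 − 6Σd² / [n(n²−1)] = 1 − 6×36 / (5×24) = 1 − 216/120 ≈ -0.8000

-0.8000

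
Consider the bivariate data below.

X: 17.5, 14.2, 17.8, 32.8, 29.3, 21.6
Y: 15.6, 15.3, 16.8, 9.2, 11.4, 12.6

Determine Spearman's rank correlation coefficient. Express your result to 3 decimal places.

Rank X: 2, 1, 3, 6, 5, 4
Rank Y: 5, 4, 6, 1, 2, 3
d = rank(X) − rank(Y): -3, -3, -3, 5, 3, 1; Σd² = 62
ρ = 1 − 6Σd² / [n(n²−1)] = 1 − 6×62 / (6×35) = 1 − 372/210 ≈ -0.771

-0.771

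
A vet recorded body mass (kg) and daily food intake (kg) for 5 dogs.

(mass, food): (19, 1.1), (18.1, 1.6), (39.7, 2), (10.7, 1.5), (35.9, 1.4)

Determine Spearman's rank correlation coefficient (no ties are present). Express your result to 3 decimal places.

0.200

Rank mass: 3, 2, 5, 1, 4
Rank food: 1, 4, 5, 3, 2
d = rank(mass) − rank(food): 2, -2, 0, -2, 2; Σd² = 16
ρ = 1 − 6Σd² / [n(n²−1)] = 1 − 6×16 / (5×24) = 1 − 96/120 ≈ 0.200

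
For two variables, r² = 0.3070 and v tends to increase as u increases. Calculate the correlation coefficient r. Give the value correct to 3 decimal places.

0.554

|r| = √0.3070 = 0.554
The association is positive, so r = 0.554.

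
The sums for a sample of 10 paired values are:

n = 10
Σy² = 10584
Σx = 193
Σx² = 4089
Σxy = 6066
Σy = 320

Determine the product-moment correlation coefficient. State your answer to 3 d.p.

-0.311

r = (nΣxy − ΣxΣy) / √[(nΣx² − (Σx)²)(nΣy² − (Σy)²)]
Numerator: 10×6066 − 193×320 = -1100
Denominator: √[(40890 − 37249)(105840 − 102400)] = √[3641 × 3440] = 3539.0733
r = -1100 / 3539.0733 ≈ -0.311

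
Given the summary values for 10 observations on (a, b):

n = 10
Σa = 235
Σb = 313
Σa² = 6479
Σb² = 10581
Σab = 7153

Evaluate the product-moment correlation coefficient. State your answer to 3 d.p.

-0.234

r = (nΣab − ΣaΣb) / √[(nΣa² − (Σa)²)(nΣb² − (Σb)²)]
Numerator: 10×7153 − 235×313 = -2025
Denominator: √[(64790 − 55225)(105810 − 97969)] = √[9565 × 7841] = 8660.2058
r = -2025 / 8660.2058 ≈ -0.234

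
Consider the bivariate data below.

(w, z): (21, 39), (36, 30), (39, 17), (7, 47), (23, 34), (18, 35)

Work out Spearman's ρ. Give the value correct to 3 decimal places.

-0.943

Rank w: 3, 5, 6, 1, 4, 2
Rank z: 5, 2, 1, 6, 3, 4
d = rank(w) − rank(z): -2, 3, 5, -5, 1, -2; Σd² = 68
ρ = 1 − 6Σd² / [n(n²−1)] = 1 − 6×68 / (6×35) = 1 − 408/210 ≈ -0.943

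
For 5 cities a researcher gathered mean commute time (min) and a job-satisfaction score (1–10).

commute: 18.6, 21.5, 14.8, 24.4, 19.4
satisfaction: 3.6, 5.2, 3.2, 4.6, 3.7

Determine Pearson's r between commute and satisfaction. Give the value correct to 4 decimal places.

n = 5, Σx = 98.7, Σy = 20.3, Σx² = 1998.97, Σy² = 85.09, Σxy = 410.14
nΣxy − ΣxΣy = 2050.7 − 2003.61 = 47.09
nΣx² − (Σx)² = 9994.85 − 9741.69 = 253.16; nΣy² − (Σy)² = 425.45 − 412.09 = 13.36
r = 47.09 / √(253.16 × 13.36) = 47.09 / 58.1568 ≈ 0.8097

0.8097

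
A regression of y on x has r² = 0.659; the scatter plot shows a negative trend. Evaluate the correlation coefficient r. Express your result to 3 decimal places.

-0.812

|r| = √0.659 = 0.812
The association is negative, so r = −0.812.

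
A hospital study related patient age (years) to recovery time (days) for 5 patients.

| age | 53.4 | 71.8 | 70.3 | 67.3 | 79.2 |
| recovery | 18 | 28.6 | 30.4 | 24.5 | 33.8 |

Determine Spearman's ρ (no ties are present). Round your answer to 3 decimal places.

Rank age: 1, 4, 3, 2, 5
Rank recovery: 1, 3, 4, 2, 5
d = rank(age) − rank(recovery): 0, 1, -1, 0, 0; Σd² = 2
ρ = 1 − 6Σd² / [n(n²−1)] = 1 − 6×2 / (5×24) = 1 − 12/120 ≈ 0.900

0.900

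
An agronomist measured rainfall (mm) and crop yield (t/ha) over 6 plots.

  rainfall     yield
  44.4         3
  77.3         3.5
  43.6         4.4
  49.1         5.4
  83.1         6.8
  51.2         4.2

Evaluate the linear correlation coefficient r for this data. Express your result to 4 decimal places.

n = 6, Σx = 348.7, Σy = 27.3, Σx² = 21785.47, Σy² = 133.65, Σxy = 1640.85
nΣxy − ΣxΣy = 9845.1 − 9519.51 = 325.59
nΣx² − (Σx)² = 130712.82 − 121591.69 = 9121.13; nΣy² − (Σy)² = 801.9 − 745.29 = 56.61
r = 325.59 / √(9121.13 × 56.61) = 325.59 / 718.5730 ≈ 0.4531

0.4531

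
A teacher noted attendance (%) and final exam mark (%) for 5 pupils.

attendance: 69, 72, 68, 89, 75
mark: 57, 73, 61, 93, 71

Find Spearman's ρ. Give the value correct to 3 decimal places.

Rank attendance: 2, 3, 1, 5, 4
Rank mark: 1, 4, 2, 5, 3
d = rank(attendance) − rank(mark): 1, -1, -1, 0, 1; Σd² = 4
ρ = 1 − 6Σd² / [n(n²−1)] = 1 − 6×4 / (5×24) = 1 − 24/120 ≈ 0.800

0.800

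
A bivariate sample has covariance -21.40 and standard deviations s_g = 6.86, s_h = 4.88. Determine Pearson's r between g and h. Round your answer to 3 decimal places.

-0.639

r = Cov(g,h) / (s_g · s_h) = -21.40 / (6.86 × 4.88)
  = -21.40 / 33.4768 ≈ -0.639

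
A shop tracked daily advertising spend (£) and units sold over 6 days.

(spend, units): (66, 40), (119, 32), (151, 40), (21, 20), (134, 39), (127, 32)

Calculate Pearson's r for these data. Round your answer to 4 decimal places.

n = 6, Σx = 618, Σy = 203, Σx² = 75844, Σy² = 7169, Σxy = 22198
nΣxy − ΣxΣy = 133188 − 125454 = 7734
nΣx² − (Σx)² = 455064 − 381924 = 73140; nΣy² − (Σy)² = 43014 − 41209 = 1805
r = 7734 / √(73140 × 1805) = 7734 / 11489.8956 ≈ 0.6731

0.6731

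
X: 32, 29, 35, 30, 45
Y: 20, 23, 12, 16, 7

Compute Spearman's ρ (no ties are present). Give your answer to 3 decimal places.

Rank X: 3, 1, 4, 2, 5
Rank Y: 4, 5, 2, 3, 1
d = rank(X) − rank(Y): -1, -4, 2, -1, 4; Σd² = 38
ρ = 1 − 6Σd² / [n(n²−1)] = 1 − 6×38 / (5×24) = 1 − 228/120 ≈ -0.900

-0.900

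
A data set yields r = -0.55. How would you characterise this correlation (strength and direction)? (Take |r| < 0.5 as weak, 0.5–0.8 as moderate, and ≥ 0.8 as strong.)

r = -0.55 < 0 so the relationship is negative.
|r| = 0.55, which falls in the moderate range.

moderate negative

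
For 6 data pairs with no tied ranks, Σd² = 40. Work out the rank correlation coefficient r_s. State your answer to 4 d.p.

ρ = 1 − 6Σd² / [n(n²−1)] = 1 − 6×40 / (6×35)
  = 1 − 240/210 = 1 − 1.14286 ≈ -0.1429

-0.1429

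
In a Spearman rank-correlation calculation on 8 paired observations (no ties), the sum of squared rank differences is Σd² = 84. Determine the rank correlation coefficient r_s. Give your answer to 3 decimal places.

0.000

ρ = 1 − 6Σd² / [n(n²−1)] = 1 − 6×84 / (8×63)
  = 1 − 504/504 = 1 − 1.0000 ≈ 0.000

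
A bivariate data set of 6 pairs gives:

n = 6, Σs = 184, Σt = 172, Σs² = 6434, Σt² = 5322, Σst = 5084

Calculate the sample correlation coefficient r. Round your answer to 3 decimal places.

-0.343

r = (nΣst − ΣsΣt) / √[(nΣs² − (Σs)²)(nΣt² − (Σt)²)]
Numerator: 6×5084 − 184×172 = -1144
Denominator: √[(38604 − 33856)(31932 − 29584)] = √[4748 × 2348] = 3338.9076
r = -1144 / 3338.9076 ≈ -0.343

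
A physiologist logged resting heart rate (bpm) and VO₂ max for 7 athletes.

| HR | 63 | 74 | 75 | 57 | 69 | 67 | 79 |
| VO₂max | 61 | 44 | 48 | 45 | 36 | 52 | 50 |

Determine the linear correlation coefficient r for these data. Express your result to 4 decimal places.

n = 7, Σx = 484, Σy = 336, Σx² = 33810, Σy² = 16486, Σxy = 23182
nΣxy − ΣxΣy = 162274 − 162624 = -350
nΣx² − (Σx)² = 236670 − 234256 = 2414; nΣy² − (Σy)² = 115402 − 112896 = 2506
r = -350 / √(2414 × 2506) = -350 / 2459.5699 ≈ -0.1423

-0.1423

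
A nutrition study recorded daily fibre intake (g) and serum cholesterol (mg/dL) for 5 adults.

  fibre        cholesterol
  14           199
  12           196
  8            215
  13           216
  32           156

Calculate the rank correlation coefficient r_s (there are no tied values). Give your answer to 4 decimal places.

-0.5000

Rank fibre: 4, 2, 1, 3, 5
Rank cholesterol: 3, 2, 4, 5, 1
d = rank(fibre) − rank(cholesterol): 1, 0, -3, -2, 4; Σd² = 30
ρ = 1 − 6Σd² / [n(n²−1)] = 1 − 6×30 / (5×24) = 1 − 180/120 ≈ -0.5000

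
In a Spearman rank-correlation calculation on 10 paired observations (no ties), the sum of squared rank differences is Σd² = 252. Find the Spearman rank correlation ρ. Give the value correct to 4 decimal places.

-0.5273

ρ = 1 − 6Σd² / [n(n²−1)] = 1 − 6×252 / (10×99)
  = 1 − 1512/990 = 1 − 1.52727 ≈ -0.5273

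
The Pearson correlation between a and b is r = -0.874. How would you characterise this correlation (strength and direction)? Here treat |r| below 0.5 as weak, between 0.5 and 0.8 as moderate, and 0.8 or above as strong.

r = -0.874 < 0 so the relationship is negative.
|r| = 0.874, which falls in the strong range.

strong negative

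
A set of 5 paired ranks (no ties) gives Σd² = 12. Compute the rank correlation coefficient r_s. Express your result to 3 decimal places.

ρ = 1 − 6Σd² / [n(n²−1)] = 1 − 6×12 / (5×24)
  = 1 − 72/120 = 1 − 0.6000 ≈ 0.400

0.400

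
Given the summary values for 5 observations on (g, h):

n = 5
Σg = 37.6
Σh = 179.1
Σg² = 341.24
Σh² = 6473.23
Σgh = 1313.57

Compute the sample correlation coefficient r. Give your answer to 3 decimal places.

-0.572

r = (nΣgh − ΣgΣh) / √[(nΣg² − (Σg)²)(nΣh² − (Σh)²)]
Numerator: 5×1313.57 − 37.6×179.1 = -166.31
Denominator: √[(1706.2 − 1413.76)(32366.15 − 32076.81)] = √[292.44 × 289.34] = 290.8859
r = -166.31 / 290.8859 ≈ -0.572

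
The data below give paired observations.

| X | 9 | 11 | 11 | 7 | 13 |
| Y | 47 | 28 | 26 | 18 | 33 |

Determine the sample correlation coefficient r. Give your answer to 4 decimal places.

n = 5, ΣX = 51, ΣY = 152, ΣX² = 541, ΣY² = 5082, ΣXY = 1572
nΣXY − ΣXΣY = 7860 − 7752 = 108
nΣX² − (ΣX)² = 2705 − 2601 = 104; nΣY² − (ΣY)² = 25410 − 23104 = 2306
r = 108 / √(104 × 2306) = 108 / 489.7183 ≈ 0.2205

0.2205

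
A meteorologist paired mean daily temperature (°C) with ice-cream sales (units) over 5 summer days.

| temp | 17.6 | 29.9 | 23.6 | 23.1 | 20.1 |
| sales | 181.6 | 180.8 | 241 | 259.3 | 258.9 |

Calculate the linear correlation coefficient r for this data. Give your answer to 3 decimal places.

n = 5, Σx = 114.3, Σy = 1121.6, Σx² = 2698.35, Σy² = 258013.9, Σxy = 25483.4
nΣxy − ΣxΣy = 127417 − 128198.88 = -781.88
nΣx² − (Σx)² = 13491.75 − 13064.49 = 427.26; nΣy² − (Σy)² = 1290069.5 − 1257986.56 = 32082.94
r = -781.88 / √(427.26 × 32082.94) = -781.88 / 3702.3988 ≈ -0.211

-0.211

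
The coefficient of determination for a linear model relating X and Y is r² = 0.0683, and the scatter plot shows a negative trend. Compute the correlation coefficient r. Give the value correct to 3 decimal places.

|r| = √0.0683 = 0.261
The association is negative, so r = −0.261.

-0.261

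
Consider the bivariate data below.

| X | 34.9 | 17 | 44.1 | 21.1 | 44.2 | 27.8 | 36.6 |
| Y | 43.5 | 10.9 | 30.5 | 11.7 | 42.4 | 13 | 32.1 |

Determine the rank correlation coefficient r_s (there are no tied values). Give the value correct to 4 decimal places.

Rank X: 4, 1, 6, 2, 7, 3, 5
Rank Y: 7, 1, 4, 2, 6, 3, 5
d = rank(X) − rank(Y): -3, 0, 2, 0, 1, 0, 0; Σd² = 14
ρ = 1 − 6Σd² / [n(n²−1)] = 1 − 6×14 / (7×48) = 1 − 84/336 ≈ 0.7500

0.7500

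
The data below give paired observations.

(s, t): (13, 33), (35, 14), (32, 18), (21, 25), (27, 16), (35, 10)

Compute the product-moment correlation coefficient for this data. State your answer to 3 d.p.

n = 6, Σs = 163, Σt = 116, Σs² = 4813, Σt² = 2590, Σst = 2802
nΣst − ΣsΣt = 16812 − 18908 = -2096
nΣs² − (Σs)² = 28878 − 26569 = 2309; nΣt² − (Σt)² = 15540 − 13456 = 2084
r = -2096 / √(2309 × 2084) = -2096 / 2193.6171 ≈ -0.955

-0.955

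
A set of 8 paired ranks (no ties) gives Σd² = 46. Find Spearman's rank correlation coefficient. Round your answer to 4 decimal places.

ρ = 1 − 6Σd² / [n(n²−1)] = 1 − 6×46 / (8×63)
  = 1 − 276/504 = 1 − 0.54762 ≈ 0.4524

0.4524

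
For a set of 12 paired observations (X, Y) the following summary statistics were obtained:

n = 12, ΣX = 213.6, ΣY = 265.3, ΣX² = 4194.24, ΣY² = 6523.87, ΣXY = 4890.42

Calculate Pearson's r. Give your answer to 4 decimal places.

0.3307

r = (nΣXY − ΣXΣY) / √[(nΣX² − (ΣX)²)(nΣY² − (ΣY)²)]
Numerator: 12×4890.42 − 213.6×265.3 = 2016.96
Denominator: √[(50330.88 − 45624.96)(78286.44 − 70384.09)] = √[4705.92 × 7902.35] = 6098.1823
r = 2016.96 / 6098.1823 ≈ 0.3307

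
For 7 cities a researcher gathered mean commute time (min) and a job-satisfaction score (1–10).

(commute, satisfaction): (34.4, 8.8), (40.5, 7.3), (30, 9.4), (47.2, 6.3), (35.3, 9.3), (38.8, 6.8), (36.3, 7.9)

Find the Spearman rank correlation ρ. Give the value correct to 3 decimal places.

-0.929

Rank commute: 2, 6, 1, 7, 3, 5, 4
Rank satisfaction: 5, 3, 7, 1, 6, 2, 4
d = rank(commute) − rank(satisfaction): -3, 3, -6, 6, -3, 3, 0; Σd² = 108
ρ = 1 − 6Σd² / [n(n²−1)] = 1 − 6×108 / (7×48) = 1 − 648/336 ≈ -0.929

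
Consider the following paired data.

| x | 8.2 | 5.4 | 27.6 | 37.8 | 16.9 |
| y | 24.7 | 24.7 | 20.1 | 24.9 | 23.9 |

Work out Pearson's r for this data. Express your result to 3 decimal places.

n = 5, Σx = 95.9, Σy = 118.3, Σx² = 2572.61, Σy² = 2815.41, Σxy = 2235.81
nΣxy − ΣxΣy = 11179.05 − 11344.97 = -165.92
nΣx² − (Σx)² = 12863.05 − 9196.81 = 3666.24; nΣy² − (Σy)² = 14077.05 − 13994.89 = 82.16
r = -165.92 / √(3666.24 × 82.16) = -165.92 / 548.8336 ≈ -0.302

-0.302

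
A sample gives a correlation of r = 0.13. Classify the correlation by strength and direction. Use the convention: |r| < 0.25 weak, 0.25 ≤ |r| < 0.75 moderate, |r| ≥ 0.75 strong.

r = 0.13 > 0 so the relationship is positive.
|r| = 0.13, which falls in the weak range.

weak positive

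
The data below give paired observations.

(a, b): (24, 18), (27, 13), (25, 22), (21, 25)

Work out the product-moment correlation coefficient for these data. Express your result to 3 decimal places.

n = 4, Σa = 97, Σb = 78, Σa² = 2371, Σb² = 1602, Σab = 1858
nΣab − ΣaΣb = 7432 − 7566 = -134
nΣa² − (Σa)² = 9484 − 9409 = 75; nΣb² − (Σb)² = 6408 − 6084 = 324
r = -134 / √(75 × 324) = -134 / 155.8846 ≈ -0.860

-0.860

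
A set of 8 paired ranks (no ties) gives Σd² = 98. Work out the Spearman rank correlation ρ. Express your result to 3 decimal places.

ρ = 1 − 6Σd² / [n(n²−1)] = 1 − 6×98 / (8×63)
  = 1 − 588/504 = 1 − 1.1667 ≈ -0.167

-0.167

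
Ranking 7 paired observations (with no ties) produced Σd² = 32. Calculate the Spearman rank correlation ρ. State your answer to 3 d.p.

0.429

ρ = 1 − 6Σd² / [n(n²−1)] = 1 − 6×32 / (7×48)
  = 1 − 192/336 = 1 − 0.5714 ≈ 0.429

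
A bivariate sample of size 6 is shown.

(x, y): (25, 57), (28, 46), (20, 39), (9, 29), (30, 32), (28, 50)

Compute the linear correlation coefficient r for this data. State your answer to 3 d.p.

n = 6, Σx = 140, Σy = 253, Σx² = 3574, Σy² = 11251, Σxy = 6114
nΣxy − ΣxΣy = 36684 − 35420 = 1264
nΣx² − (Σx)² = 21444 − 19600 = 1844; nΣy² − (Σy)² = 67506 − 64009 = 3497
r = 1264 / √(1844 × 3497) = 1264 / 2539.3834 ≈ 0.498

0.498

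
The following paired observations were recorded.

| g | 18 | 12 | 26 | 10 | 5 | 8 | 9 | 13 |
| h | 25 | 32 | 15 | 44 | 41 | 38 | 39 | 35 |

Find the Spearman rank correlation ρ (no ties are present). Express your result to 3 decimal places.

-0.810

Rank g: 7, 5, 8, 4, 1, 2, 3, 6
Rank h: 2, 3, 1, 8, 7, 5, 6, 4
d = rank(g) − rank(h): 5, 2, 7, -4, -6, -3, -3, 2; Σd² = 152
ρ = 1 − 6Σd² / [n(n²−1)] = 1 − 6×152 / (8×63) = 1 − 912/504 ≈ -0.810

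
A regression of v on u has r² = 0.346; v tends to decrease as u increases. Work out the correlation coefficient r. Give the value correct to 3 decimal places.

|r| = √0.346 = 0.588
The association is negative, so r = −0.588.

-0.588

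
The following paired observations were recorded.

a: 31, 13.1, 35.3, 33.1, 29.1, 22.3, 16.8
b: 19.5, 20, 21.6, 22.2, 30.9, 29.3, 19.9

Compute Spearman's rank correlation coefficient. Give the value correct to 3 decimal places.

0.143

Rank a: 5, 1, 7, 6, 4, 3, 2
Rank b: 1, 3, 4, 5, 7, 6, 2
d = rank(a) − rank(b): 4, -2, 3, 1, -3, -3, 0; Σd² = 48
ρ = 1 − 6Σd² / [n(n²−1)] = 1 − 6×48 / (7×48) = 1 − 288/336 ≈ 0.143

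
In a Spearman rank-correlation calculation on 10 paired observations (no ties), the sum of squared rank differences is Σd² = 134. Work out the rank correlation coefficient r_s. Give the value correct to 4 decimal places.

0.1879

ρ = 1 − 6Σd² / [n(n²−1)] = 1 − 6×134 / (10×99)
  = 1 − 804/990 = 1 − 0.81212 ≈ 0.1879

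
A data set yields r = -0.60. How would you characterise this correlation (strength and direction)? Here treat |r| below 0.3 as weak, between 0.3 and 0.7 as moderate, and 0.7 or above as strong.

moderate negative

r = -0.60 < 0 so the relationship is negative.
|r| = 0.60, which falls in the moderate range.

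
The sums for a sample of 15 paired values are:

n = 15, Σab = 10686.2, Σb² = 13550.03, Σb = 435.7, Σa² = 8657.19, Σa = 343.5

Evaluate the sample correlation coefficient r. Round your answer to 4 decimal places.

r = (nΣab − ΣaΣb) / √[(nΣa² − (Σa)²)(nΣb² − (Σb)²)]
Numerator: 15×10686.2 − 343.5×435.7 = 10630.05
Denominator: √[(129857.85 − 117992.25)(203250.45 − 189834.49)] = √[11865.6 × 13415.96] = 12616.9891
r = 10630.05 / 12616.9891 ≈ 0.8425

0.8425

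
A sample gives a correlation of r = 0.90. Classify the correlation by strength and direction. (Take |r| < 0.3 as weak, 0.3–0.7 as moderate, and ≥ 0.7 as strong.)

strong positive

r = 0.90 > 0 so the relationship is positive.
|r| = 0.90, which falls in the strong range.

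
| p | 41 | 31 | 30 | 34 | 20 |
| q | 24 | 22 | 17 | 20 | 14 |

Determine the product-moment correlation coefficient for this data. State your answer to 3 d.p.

0.907

n = 5, Σp = 156, Σq = 97, Σp² = 5098, Σq² = 1945, Σpq = 3136
nΣpq − ΣpΣq = 15680 − 15132 = 548
nΣp² − (Σp)² = 25490 − 24336 = 1154; nΣq² − (Σq)² = 9725 − 9409 = 316
r = 548 / √(1154 × 316) = 548 / 603.8742 ≈ 0.907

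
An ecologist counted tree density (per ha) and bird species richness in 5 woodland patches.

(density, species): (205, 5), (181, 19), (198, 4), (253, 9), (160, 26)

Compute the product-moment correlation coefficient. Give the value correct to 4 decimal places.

-0.6567

n = 5, Σx = 997, Σy = 63, Σx² = 203599, Σy² = 1159, Σxy = 11693
nΣxy − ΣxΣy = 58465 − 62811 = -4346
nΣx² − (Σx)² = 1017995 − 994009 = 23986; nΣy² − (Σy)² = 5795 − 3969 = 1826
r = -4346 / √(23986 × 1826) = -4346 / 6618.0387 ≈ -0.6567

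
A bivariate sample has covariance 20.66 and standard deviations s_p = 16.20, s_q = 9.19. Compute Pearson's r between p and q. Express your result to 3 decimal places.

r = Cov(p,q) / (s_p · s_q) = 20.66 / (16.20 × 9.19)
  = 20.66 / 148.8780 ≈ 0.139

0.139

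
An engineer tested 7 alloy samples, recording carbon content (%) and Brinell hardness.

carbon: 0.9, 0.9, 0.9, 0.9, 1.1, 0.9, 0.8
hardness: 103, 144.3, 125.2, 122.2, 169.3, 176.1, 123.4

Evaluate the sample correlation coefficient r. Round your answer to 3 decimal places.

n = 7, Σx = 6.4, Σy = 963.5, Σx² = 5.9, Σy² = 136940.63, Σxy = 888.67
nΣxy − ΣxΣy = 6220.69 − 6166.4 = 54.29
nΣx² − (Σx)² = 41.3 − 40.96 = 0.34; nΣy² − (Σy)² = 958584.41 − 928332.25 = 30252.16
r = 54.29 / √(0.34 × 30252.16) = 54.29 / 101.4186 ≈ 0.535

0.535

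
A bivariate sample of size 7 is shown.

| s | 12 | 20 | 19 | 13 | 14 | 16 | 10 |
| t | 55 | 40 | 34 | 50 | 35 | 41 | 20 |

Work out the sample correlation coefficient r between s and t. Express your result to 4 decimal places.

n = 7, Σs = 104, Σt = 275, Σs² = 1626, Σt² = 11587, Σst = 4102
nΣst − ΣsΣt = 28714 − 28600 = 114
nΣs² − (Σs)² = 11382 − 10816 = 566; nΣt² − (Σt)² = 81109 − 75625 = 5484
r = 114 / √(566 × 5484) = 114 / 1761.8014 ≈ 0.0647

0.0647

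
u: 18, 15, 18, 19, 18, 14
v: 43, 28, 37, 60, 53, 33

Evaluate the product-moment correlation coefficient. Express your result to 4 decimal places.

0.8016

n = 6, Σu = 102, Σv = 254, Σu² = 1754, Σv² = 11500, Σuv = 4416
nΣuv − ΣuΣv = 26496 − 25908 = 588
nΣu² − (Σu)² = 10524 − 10404 = 120; nΣv² − (Σv)² = 69000 − 64516 = 4484
r = 588 / √(120 × 4484) = 588 / 733.5394 ≈ 0.8016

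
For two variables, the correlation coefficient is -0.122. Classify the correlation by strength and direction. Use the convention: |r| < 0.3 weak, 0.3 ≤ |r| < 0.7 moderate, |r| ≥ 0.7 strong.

r = -0.122 < 0 so the relationship is negative.
|r| = 0.122, which falls in the weak range.

weak negative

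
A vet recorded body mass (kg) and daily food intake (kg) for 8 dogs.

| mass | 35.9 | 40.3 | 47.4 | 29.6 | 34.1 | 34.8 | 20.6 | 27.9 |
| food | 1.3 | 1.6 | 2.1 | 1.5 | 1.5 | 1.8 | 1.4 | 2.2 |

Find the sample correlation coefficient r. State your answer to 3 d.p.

0.314

n = 8, Σx = 270.6, Σy = 13.4, Σx² = 9612.44, Σy² = 23.2, Σxy = 459.1
nΣxy − ΣxΣy = 3672.8 − 3626.04 = 46.76
nΣx² − (Σx)² = 76899.52 − 73224.36 = 3675.16; nΣy² − (Σy)² = 185.6 − 179.56 = 6.04
r = 46.76 / √(3675.16 × 6.04) = 46.76 / 148.9898 ≈ 0.314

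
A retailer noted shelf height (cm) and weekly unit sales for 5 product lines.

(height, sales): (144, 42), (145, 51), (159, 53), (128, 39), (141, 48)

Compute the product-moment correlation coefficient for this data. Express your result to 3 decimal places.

n = 5, Σx = 717, Σy = 233, Σx² = 103307, Σy² = 10999, Σxy = 33630
nΣxy − ΣxΣy = 168150 − 167061 = 1089
nΣx² − (Σx)² = 516535 − 514089 = 2446; nΣy² − (Σy)² = 54995 − 54289 = 706
r = 1089 / √(2446 × 706) = 1089 / 1314.1065 ≈ 0.829

0.829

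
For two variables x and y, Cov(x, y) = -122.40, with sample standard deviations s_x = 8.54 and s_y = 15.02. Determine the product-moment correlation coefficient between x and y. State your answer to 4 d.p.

r = Cov(x,y) / (s_x · s_y) = -122.40 / (8.54 × 15.02)
  = -122.40 / 128.2708 ≈ -0.9542

-0.9542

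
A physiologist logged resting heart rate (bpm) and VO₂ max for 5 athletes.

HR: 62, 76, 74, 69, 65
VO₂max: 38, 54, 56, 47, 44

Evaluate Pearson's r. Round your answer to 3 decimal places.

0.970

n = 5, Σx = 346, Σy = 239, Σx² = 24082, Σy² = 11641, Σxy = 16707
nΣxy − ΣxΣy = 83535 − 82694 = 841
nΣx² − (Σx)² = 120410 − 119716 = 694; nΣy² − (Σy)² = 58205 − 57121 = 1084
r = 841 / √(694 × 1084) = 841 / 867.3500 ≈ 0.970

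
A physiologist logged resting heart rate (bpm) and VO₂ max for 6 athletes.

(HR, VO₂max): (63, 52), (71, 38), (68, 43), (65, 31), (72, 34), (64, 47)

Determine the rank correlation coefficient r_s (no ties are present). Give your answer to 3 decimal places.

-0.657

Rank HR: 1, 5, 4, 3, 6, 2
Rank VO₂max: 6, 3, 4, 1, 2, 5
d = rank(HR) − rank(VO₂max): -5, 2, 0, 2, 4, -3; Σd² = 58
ρ = 1 − 6Σd² / [n(n²−1)] = 1 − 6×58 / (6×35) = 1 − 348/210 ≈ -0.657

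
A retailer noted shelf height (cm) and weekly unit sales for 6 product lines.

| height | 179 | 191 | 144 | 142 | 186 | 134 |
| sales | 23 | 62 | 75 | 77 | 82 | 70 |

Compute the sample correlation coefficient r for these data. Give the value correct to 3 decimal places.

n = 6, Σx = 976, Σy = 389, Σx² = 161974, Σy² = 27551, Σxy = 62325
nΣxy − ΣxΣy = 373950 − 379664 = -5714
nΣx² − (Σx)² = 971844 − 952576 = 19268; nΣy² − (Σy)² = 165306 − 151321 = 13985
r = -5714 / √(19268 × 13985) = -5714 / 16415.3276 ≈ -0.348

-0.348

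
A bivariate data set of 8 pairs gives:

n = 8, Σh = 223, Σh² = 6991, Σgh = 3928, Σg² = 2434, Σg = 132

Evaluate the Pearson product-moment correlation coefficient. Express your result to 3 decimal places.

0.558

r = (nΣgh − ΣgΣh) / √[(nΣg² − (Σg)²)(nΣh² − (Σh)²)]
Numerator: 8×3928 − 132×223 = 1988
Denominator: √[(19472 − 17424)(55928 − 49729)] = √[2048 × 6199] = 3563.0818
r = 1988 / 3563.0818 ≈ 0.558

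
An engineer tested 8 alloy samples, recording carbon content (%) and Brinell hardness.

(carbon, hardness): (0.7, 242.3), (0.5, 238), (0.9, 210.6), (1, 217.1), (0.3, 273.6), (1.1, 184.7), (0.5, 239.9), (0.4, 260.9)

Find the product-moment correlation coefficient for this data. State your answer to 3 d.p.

n = 8, Σx = 5.4, Σy = 1867.1, Σx² = 4.26, Σy² = 441429.93, Σxy = 1204.81
nΣxy − ΣxΣy = 9638.48 − 10082.34 = -443.86
nΣx² − (Σx)² = 34.08 − 29.16 = 4.92; nΣy² − (Σy)² = 3531439.44 − 3486062.41 = 45377.03
r = -443.86 / √(4.92 × 45377.03) = -443.86 / 472.4987 ≈ -0.939

-0.939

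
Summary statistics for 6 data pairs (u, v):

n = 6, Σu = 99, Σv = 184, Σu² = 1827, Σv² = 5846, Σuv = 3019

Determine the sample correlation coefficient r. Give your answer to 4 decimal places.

-0.0857

r = (nΣuv − ΣuΣv) / √[(nΣu² − (Σu)²)(nΣv² − (Σv)²)]
Numerator: 6×3019 − 99×184 = -102
Denominator: √[(10962 − 9801)(35076 − 33856)] = √[1161 × 1220] = 1190.1344
r = -102 / 1190.1344 ≈ -0.0857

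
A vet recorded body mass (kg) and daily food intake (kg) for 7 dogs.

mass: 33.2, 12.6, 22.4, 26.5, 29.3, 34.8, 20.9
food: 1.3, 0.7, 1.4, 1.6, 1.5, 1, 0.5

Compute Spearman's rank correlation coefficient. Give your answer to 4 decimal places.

Rank mass: 6, 1, 3, 4, 5, 7, 2
Rank food: 4, 2, 5, 7, 6, 3, 1
d = rank(mass) − rank(food): 2, -1, -2, -3, -1, 4, 1; Σd² = 36
ρ = 1 − 6Σd² / [n(n²−1)] = 1 − 6×36 / (7×48) = 1 − 216/336 ≈ 0.3571

0.3571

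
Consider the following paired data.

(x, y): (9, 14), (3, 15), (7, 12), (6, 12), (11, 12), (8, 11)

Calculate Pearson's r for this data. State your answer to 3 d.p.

-0.502

n = 6, Σx = 44, Σy = 76, Σx² = 360, Σy² = 974, Σxy = 547
nΣxy − ΣxΣy = 3282 − 3344 = -62
nΣx² − (Σx)² = 2160 − 1936 = 224; nΣy² − (Σy)² = 5844 − 5776 = 68
r = -62 / √(224 × 68) = -62 / 123.4180 ≈ -0.502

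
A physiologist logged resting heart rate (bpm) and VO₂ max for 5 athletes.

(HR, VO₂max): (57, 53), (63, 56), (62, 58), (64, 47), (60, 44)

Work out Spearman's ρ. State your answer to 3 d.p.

Rank HR: 1, 4, 3, 5, 2
Rank VO₂max: 3, 4, 5, 2, 1
d = rank(HR) − rank(VO₂max): -2, 0, -2, 3, 1; Σd² = 18
ρ = 1 − 6Σd² / [n(n²−1)] = 1 − 6×18 / (5×24) = 1 − 108/120 ≈ 0.100

0.100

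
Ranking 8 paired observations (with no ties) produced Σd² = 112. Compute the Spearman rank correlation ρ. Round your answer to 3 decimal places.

ρ = 1 − 6Σd² / [n(n²−1)] = 1 − 6×112 / (8×63)
  = 1 − 672/504 = 1 − 1.3333 ≈ -0.333

-0.333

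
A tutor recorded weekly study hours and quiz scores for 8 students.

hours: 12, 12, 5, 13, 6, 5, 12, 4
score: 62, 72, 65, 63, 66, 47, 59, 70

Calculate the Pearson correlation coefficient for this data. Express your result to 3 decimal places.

n = 8, Σx = 69, Σy = 504, Σx² = 703, Σy² = 32168, Σxy = 4371
nΣxy − ΣxΣy = 34968 − 34776 = 192
nΣx² − (Σx)² = 5624 − 4761 = 863; nΣy² − (Σy)² = 257344 − 254016 = 3328
r = 192 / √(863 × 3328) = 192 / 1694.7165 ≈ 0.113

0.113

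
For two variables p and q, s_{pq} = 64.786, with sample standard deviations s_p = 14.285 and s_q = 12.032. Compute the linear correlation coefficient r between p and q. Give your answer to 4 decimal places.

r = Cov(p,q) / (s_p · s_q) = 64.786 / (14.285 × 12.032)
  = 64.786 / 171.8771 ≈ 0.3769

0.3769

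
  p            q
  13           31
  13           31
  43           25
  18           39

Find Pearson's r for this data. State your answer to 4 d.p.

-0.6364

n = 4, Σp = 87, Σq = 126, Σp² = 2511, Σq² = 4068, Σpq = 2583
nΣpq − ΣpΣq = 10332 − 10962 = -630
nΣp² − (Σp)² = 10044 − 7569 = 2475; nΣq² − (Σq)² = 16272 − 15876 = 396
r = -630 / √(2475 × 396) = -630 / 990.0000 ≈ -0.6364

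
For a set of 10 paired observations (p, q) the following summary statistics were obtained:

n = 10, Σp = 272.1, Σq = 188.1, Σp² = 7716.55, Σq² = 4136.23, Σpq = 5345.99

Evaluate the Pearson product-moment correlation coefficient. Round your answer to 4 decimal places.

0.5267

r = (nΣpq − ΣpΣq) / √[(nΣp² − (Σp)²)(nΣq² − (Σq)²)]
Numerator: 10×5345.99 − 272.1×188.1 = 2277.89
Denominator: √[(77165.5 − 74038.41)(41362.3 − 35381.61)] = √[3127.09 × 5980.69] = 4324.5989
r = 2277.89 / 4324.5989 ≈ 0.5267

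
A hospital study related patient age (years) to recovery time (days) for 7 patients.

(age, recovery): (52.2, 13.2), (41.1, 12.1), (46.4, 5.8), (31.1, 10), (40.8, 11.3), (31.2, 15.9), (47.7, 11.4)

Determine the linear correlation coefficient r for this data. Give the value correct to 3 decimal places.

-0.268

n = 7, Σx = 290.5, Σy = 79.7, Σx² = 12447.59, Σy² = 964.75, Σxy = 3267.37
nΣxy − ΣxΣy = 22871.59 − 23152.85 = -281.26
nΣx² − (Σx)² = 87133.13 − 84390.25 = 2742.88; nΣy² − (Σy)² = 6753.25 − 6352.09 = 401.16
r = -281.26 / √(2742.88 × 401.16) = -281.26 / 1048.9679 ≈ -0.268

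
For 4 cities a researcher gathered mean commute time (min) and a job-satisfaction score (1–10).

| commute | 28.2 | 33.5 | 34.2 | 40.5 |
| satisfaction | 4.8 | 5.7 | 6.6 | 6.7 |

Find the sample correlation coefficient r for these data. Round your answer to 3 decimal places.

0.878

n = 4, Σx = 136.4, Σy = 23.8, Σx² = 4727.38, Σy² = 143.98, Σxy = 823.38
nΣxy − ΣxΣy = 3293.52 − 3246.32 = 47.2
nΣx² − (Σx)² = 18909.52 − 18604.96 = 304.56; nΣy² − (Σy)² = 575.92 − 566.44 = 9.48
r = 47.2 / √(304.56 × 9.48) = 47.2 / 53.7329 ≈ 0.878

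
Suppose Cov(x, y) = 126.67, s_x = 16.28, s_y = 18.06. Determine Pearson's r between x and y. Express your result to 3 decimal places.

0.431

r = Cov(x,y) / (s_x · s_y) = 126.67 / (16.28 × 18.06)
  = 126.67 / 294.0168 ≈ 0.431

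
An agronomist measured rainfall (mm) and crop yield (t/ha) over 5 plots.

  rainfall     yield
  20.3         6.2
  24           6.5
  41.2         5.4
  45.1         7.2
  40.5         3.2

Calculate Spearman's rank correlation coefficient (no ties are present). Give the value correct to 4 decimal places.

0.2000

Rank rainfall: 1, 2, 4, 5, 3
Rank yield: 3, 4, 2, 5, 1
d = rank(rainfall) − rank(yield): -2, -2, 2, 0, 2; Σd² = 16
ρ = 1 − 6Σd² / [n(n²−1)] = 1 − 6×16 / (5×24) = 1 − 96/120 ≈ 0.2000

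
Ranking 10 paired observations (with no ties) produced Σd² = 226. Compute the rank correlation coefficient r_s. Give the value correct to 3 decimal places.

ρ = 1 − 6Σd² / [n(n²−1)] = 1 − 6×226 / (10×99)
  = 1 − 1356/990 = 1 − 1.3697 ≈ -0.370

-0.370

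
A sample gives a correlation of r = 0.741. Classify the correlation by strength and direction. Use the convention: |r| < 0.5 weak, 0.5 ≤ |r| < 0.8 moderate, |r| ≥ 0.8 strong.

moderate positive

r = 0.741 > 0 so the relationship is positive.
|r| = 0.741, which falls in the moderate range.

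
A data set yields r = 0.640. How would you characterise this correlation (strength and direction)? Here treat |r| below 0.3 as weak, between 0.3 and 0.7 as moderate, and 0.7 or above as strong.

r = 0.640 > 0 so the relationship is positive.
|r| = 0.640, which falls in the moderate range.

moderate positive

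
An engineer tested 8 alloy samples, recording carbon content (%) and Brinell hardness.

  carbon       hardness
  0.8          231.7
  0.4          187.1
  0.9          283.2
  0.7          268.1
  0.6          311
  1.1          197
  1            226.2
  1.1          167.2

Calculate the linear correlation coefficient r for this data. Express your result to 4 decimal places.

n = 8, Σx = 6.6, Σy = 1871.5, Σx² = 5.88, Σy² = 455423.43, Σxy = 1516.17
nΣxy − ΣxΣy = 12129.36 − 12351.9 = -222.54
nΣx² − (Σx)² = 47.04 − 43.56 = 3.48; nΣy² − (Σy)² = 3643387.44 − 3502512.25 = 140875.19
r = -222.54 / √(3.48 × 140875.19) = -222.54 / 700.1755 ≈ -0.3178

-0.3178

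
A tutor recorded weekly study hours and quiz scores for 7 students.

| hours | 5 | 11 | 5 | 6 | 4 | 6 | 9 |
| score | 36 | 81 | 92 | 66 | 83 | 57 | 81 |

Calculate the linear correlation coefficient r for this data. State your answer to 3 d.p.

0.243

n = 7, Σx = 46, Σy = 496, Σx² = 340, Σy² = 37376, Σxy = 3330
nΣxy − ΣxΣy = 23310 − 22816 = 494
nΣx² − (Σx)² = 2380 − 2116 = 264; nΣy² − (Σy)² = 261632 − 246016 = 15616
r = 494 / √(264 × 15616) = 494 / 2030.4246 ≈ 0.243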